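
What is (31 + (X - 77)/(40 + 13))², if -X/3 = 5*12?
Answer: 1920996/2809 ≈ 683.87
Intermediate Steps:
X = -180 (X = -15*12 = -3*60 = -180)
(31 + (X - 77)/(40 + 13))² = (31 + (-180 - 77)/(40 + 13))² = (31 - 257/53)² = (1386/53)² = 1920996/2809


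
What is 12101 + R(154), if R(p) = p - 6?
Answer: 12249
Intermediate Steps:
R(p) = -6 + p
12101 + R(154) = 12101 + (-6 + 154) = 12101 + 148 = 12249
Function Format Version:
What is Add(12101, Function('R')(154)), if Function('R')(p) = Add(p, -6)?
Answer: 12249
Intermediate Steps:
Function('R')(p) = Add(-6, p)
Add(12101, Function('R')(154)) = Add(12101, Add(-6, 154)) = Add(12101, 148) = 12249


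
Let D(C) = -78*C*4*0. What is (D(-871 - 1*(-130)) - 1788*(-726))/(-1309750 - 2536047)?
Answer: -1298088/3845797 ≈ -0.33753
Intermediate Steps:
D(C) = 0 (D(C) = -78*4*C*0 = -78*0 = 0)
(D(-871 - 1*(-130)) - 1788*(-726))/(-1309750 - 2536047) = (0 - 1788*(-726))/(-1309750 - 2536047) = (0 + 1298088)/(-3845797) = 1298088*(-1/3845797) = -1298088/3845797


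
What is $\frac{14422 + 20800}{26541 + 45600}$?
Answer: $\frac{35222}{72141} \approx 0.48824$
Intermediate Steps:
$\frac{14422 + 20800}{26541 + 45600} = \frac{35222}{72141}$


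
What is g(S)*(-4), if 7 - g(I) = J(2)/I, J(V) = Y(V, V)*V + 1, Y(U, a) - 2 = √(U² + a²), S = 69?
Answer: -1912/69 + 16*√2/69 ≈ -27.382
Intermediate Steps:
Y(U, a) = 2 + √(U² + a²)
J(V) = 1 + V*(2 + √2*√(V²)) (J(V) = (2 + √(V² + V²))*V + 1 = (2 + √(2*V²))*V + 1 = (2 + √2*√(V²))*V + 1 = V*(2 + √2*√(V²)) + 1 = 1 + V*(2 + √2*√(V²)))
g(I) = 7 - (5 + 4*√2)/I (g(I) = 7 - (1 + 2*(2 + √2*√(2²)))/I = 7 - (1 + 2*(2 + √2*√4))/I = 7 - (1 + 2*(2 + √2*2))/I = 7 - (1 + 2*(2 + 2*√2))/I = 7 - (1 + (4 + 4*√2))/I = 7 - (5 + 4*√2)/I)
g(S)*(-4) = ((-5 - 4*√2 + 7*69)/69)*(-4) = ((-5 - 4*√2 + 483)/69)*(-4) = ((478 - 4*√2)/69)*(-4) = (478/69 - 4*√2/69)*(-4) = -1912/69 + 16*√2/69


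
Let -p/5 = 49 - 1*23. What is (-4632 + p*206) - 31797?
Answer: -63209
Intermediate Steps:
p = -130 (p = -5*(49 - 1*23) = -5*(49 - 23) = -5*26 = -130)
(-4632 + p*206) - 31797 = (-4632 - 130*206) - 31797 = (-4632 - 26780) - 31797 = -31412 - 31797 = -63209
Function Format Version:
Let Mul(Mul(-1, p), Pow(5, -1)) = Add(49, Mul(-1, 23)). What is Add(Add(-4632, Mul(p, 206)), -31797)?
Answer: -63209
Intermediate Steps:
p = -130 (p = Mul(-5, Add(49, Mul(-1, 23))) = Mul(-5, Add(49, -23)) = Mul(-5, 26) = -130)
Add(Add(-4632, Mul(p, 206)), -31797) = Add(Add(-4632, Mul(-130, 206)), -31797) = Add(Add(-4632, -26780), -31797) = Add(-31412, -31797) = -63209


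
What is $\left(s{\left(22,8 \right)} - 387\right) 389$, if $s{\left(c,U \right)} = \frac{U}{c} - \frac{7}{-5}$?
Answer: $- \frac{8242132}{55} \approx -1.4986 \cdot 10^{5}$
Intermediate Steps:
$s{\left(c,U \right)} = \frac{7}{5} + \frac{U}{c}$ ($s{\left(c,U \right)} = \frac{U}{c} - - \frac{7}{5} = \frac{U}{c} + \frac{7}{5} = \frac{7}{5} + \frac{U}{c}$)
$\left(s{\left(22,8 \right)} - 387\right) 389 = \left(\left(\frac{7}{5} + \frac{8}{22}\right) - 387\right) 389 = \left(\left(\frac{7}{5} + 8 \cdot \frac{1}{22}\right) - 387\right) 389 = \left(\left(\frac{7}{5} + \frac{4}{11}\right) - 387\right) 389 = \left(\frac{97}{55} - 387\right) 389 = \left(- \frac{21188}{55}\right) 389 = - \frac{8242132}{55}$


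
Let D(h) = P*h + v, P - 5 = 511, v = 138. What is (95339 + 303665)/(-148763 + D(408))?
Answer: 399004/61903 ≈ 6.4456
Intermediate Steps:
P = 516 (P = 5 + 511 = 516)
D(h) = 138 + 516*h (D(h) = 516*h + 138 = 138 + 516*h)
(95339 + 303665)/(-148763 + D(408)) = (95339 + 303665)/(-148763 + (138 + 516*408)) = 399004/(-148763 + (138 + 210528)) = 399004/(-148763 + 210666) = 399004/61903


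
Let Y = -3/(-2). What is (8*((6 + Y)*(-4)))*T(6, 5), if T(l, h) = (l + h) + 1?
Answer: -2880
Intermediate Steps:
T(l, h) = 1 + h + l (T(l, h) = (h + l) + 1 = 1 + h + l)
Y = 3/2 (Y = -3*(-1/2) = 3/2 ≈ 1.5000)
(8*((6 + Y)*(-4)))*T(6, 5) = (8*((6 + 3/2)*(-4)))*(1 + 5 + 6) = (8*((15/2)*(-4)))*12 = (8*(-30))*12 = -240*12 = -2880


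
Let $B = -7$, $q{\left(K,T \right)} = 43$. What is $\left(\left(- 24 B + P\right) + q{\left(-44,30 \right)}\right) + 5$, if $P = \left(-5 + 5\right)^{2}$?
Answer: $216$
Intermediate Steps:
$P = 0$ ($P = 0^{2} = 0$)
$\left(\left(- 24 B + P\right) + q{\left(-44,30 \right)}\right) + 5 = \left(\left(\left(-24\right) \left(-7\right) + 0\right) + 43\right) + 5 = \left(\left(168 + 0\right) + 43\right) + 5 = \left(168 + 43\right) + 5 = 211 + 5 = 216$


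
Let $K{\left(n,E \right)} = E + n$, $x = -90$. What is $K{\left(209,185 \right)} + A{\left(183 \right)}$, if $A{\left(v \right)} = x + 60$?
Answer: $364$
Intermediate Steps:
$A{\left(v \right)} = -30$ ($A{\left(v \right)} = -90 + 60 = -30$)
$K{\left(209,185 \right)} + A{\left(183 \right)} = \left(185 + 209\right) - 30 = 394 - 30 = 364$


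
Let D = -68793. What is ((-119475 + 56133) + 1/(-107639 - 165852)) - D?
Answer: 1490799440/273491 ≈ 5451.0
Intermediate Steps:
((-119475 + 56133) + 1/(-107639 - 165852)) - D = ((-119475 + 56133) + 1/(-107639 - 165852)) - 1*(-68793) = (-63342 + 1/(-273491)) + 68793 = (-63342 - 1/273491) + 68793 = -17323466923/273491 + 68793 = 1490799440/273491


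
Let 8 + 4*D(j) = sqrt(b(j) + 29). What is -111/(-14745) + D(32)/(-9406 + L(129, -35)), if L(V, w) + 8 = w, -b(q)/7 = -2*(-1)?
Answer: 359443/46441835 - sqrt(15)/37796 ≈ 0.0076372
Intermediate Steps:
b(q) = -14 (b(q) = -(-14)*(-1) = -7*2 = -14)
L(V, w) = -8 + w
D(j) = -2 + sqrt(15)/4 (D(j) = -2 + sqrt(-14 + 29)/4 = -2 + sqrt(15)/4)
-111/(-14745) + D(32)/(-9406 + L(129, -35)) = -111/(-14745) + (-2 + sqrt(15)/4)/(-9406 + (-8 - 35)) = -111*(-1/14745) + (-2 + sqrt(15)/4)/(-9406 - 43) = 37/4915 + (-2 + sqrt(15)/4)/(-9449) = 37/4915 + (-2 + sqrt(15)/4)*(-1/9449) = 37/4915 + (2/9449 - sqrt(15)/37796) = 359443/46441835 - sqrt(15)/37796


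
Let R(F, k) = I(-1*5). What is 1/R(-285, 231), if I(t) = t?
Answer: -⅕ ≈ -0.20000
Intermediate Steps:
R(F, k) = -5 (R(F, k) = -1*5 = -5)
1/R(-285, 231) = 1/(-5) = -⅕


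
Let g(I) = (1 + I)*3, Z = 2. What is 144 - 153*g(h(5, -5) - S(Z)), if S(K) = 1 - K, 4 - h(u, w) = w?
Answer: -4905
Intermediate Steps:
h(u, w) = 4 - w
g(I) = 3 + 3*I
144 - 153*g(h(5, -5) - S(Z)) = 144 - 153*(3 + 3*((4 - 1*(-5)) - (1 - 1*2))) = 144 - 153*(3 + 3*((4 + 5) - (1 - 2))) = 144 - 153*(3 + 3*(9 - 1*(-1))) = 144 - 153*(3 + 3*(9 + 1)) = 144 - 153*(3 + 3*10) = 144 - 153*(3 + 30) = 144 - 153*33 = 144 - 5049 = -4905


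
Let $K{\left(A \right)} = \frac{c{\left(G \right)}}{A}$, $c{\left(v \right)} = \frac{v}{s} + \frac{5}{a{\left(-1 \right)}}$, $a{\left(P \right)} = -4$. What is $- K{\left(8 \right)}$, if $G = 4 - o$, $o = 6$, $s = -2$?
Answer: $\frac{1}{32} \approx 0.03125$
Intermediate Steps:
$G = -2$ ($G = 4 - 6 = -2$)
$c{\left(v \right)} = - \frac{5}{4} - \frac{v}{2}$ ($c{\left(v \right)} = \frac{v}{-2} + \frac{5}{-4} = v \left(- \frac{1}{2}\right) + 5 \left(- \frac{1}{4}\right) = - \frac{v}{2} - \frac{5}{4} = - \frac{5}{4} - \frac{v}{2}$)
$K{\left(A \right)} = - \frac{1}{4 A}$ ($K{\left(A \right)} = \frac{- \frac{5}{4} - -1}{A} = \frac{- \frac{5}{4} + 1}{A} = - \frac{1}{4 A}$)
$- K{\left(8 \right)} = - \frac{-1}{4 \cdot 8} = \left(-1\right) \left(- \frac{1}{32}\right) = \frac{1}{32}$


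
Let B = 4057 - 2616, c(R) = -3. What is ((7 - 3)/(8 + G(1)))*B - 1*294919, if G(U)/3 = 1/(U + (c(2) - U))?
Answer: -2058669/7 ≈ -2.9410e+5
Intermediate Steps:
B = 1441
G(U) = -1 (G(U) = 3/(U + (-3 - U)) = 3/(-3) = 3*(-⅓) = -1)
((7 - 3)/(8 + G(1)))*B - 1*294919 = ((7 - 3)/(8 - 1))*1441 - 1*294919 = (4/7)*1441 - 294919 = 5764/7 - 294919 = -2058669/7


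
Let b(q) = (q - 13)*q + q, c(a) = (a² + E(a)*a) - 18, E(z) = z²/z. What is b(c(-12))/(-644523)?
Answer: -23220/214841 ≈ -0.10808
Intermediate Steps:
E(z) = z
c(a) = -18 + 2*a² (c(a) = (a² + a*a) - 18 = (a² + a²) - 18 = 2*a² - 18 = -18 + 2*a²)
b(q) = q + q*(-13 + q) (b(q) = (-13 + q)*q + q = q*(-13 + q) + q = q + q*(-13 + q))
b(c(-12))/(-644523) = ((-18 + 2*(-12)²)*(-12 + (-18 + 2*(-12)²)))/(-644523) = ((-18 + 2*144)*(-12 + (-18 + 2*144)))*(-1/644523) = ((-18 + 288)*(-12 + (-18 + 288)))*(-1/644523) = (270*(-12 + 270))*(-1/644523) = (270*258)*(-1/644523) = 69660*(-1/644523) = -23220/214841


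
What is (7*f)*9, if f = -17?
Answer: -1071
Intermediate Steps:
(7*f)*9 = (7*(-17))*9 = -119*9 = -1071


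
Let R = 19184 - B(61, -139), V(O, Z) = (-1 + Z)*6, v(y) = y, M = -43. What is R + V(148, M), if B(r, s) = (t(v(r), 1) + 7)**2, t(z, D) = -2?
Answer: 18895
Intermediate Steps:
V(O, Z) = -6 + 6*Z
B(r, s) = 25 (B(r, s) = (-2 + 7)**2 = 5**2 = 25)
R = 19159 (R = 19184 - 1*25 = 19184 - 25 = 19159)
R + V(148, M) = 19159 + (-6 + 6*(-43)) = 19159 + (-6 - 258) = 19159 - 264 = 18895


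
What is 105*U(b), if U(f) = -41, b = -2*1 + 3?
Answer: -4305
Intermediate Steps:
b = 1 (b = -2 + 3 = 1)
105*U(b) = 105*(-41) = -4305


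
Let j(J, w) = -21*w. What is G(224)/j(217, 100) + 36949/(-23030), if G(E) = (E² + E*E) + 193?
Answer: -455837/9212 ≈ -49.483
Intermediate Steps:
G(E) = 193 + 2*E² (G(E) = (E² + E²) + 193 = 2*E² + 193 = 193 + 2*E²)
G(224)/j(217, 100) + 36949/(-23030) = (193 + 2*224²)/((-21*100)) + 36949/(-23030) = (193 + 2*50176)/(-2100) + 36949*(-1/23030) = (193 + 100352)*(-1/2100) - 36949/23030 = 100545*(-1/2100) - 36949/23030 = -6703/140 - 36949/23030 = -455837/9212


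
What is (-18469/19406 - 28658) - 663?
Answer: -569021795/19406 ≈ -29322.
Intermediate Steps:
(-18469/19406 - 28658) - 663 = -556155617/19406 - 663 = -569021795/19406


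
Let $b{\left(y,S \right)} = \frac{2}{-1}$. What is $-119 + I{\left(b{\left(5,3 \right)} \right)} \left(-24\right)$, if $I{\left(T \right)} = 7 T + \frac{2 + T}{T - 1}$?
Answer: $217$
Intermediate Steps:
$b{\left(y,S \right)} = -2$ ($b{\left(y,S \right)} = 2 \left(-1\right) = -2$)
$I{\left(T \right)} = 7 T + \frac{2 + T}{-1 + T}$
$-119 + I{\left(b{\left(5,3 \right)} \right)} \left(-24\right) = -119 + \frac{2 - -12 + 7 \left(-2\right)^{2}}{-1 - 2} \left(-24\right) = -119 + \frac{2 + 12 + 7 \cdot 4}{-3} \left(-24\right) = -119 + - \frac{2 + 12 + 28}{3} \left(-24\right) = -119 + \left(- \frac{1}{3}\right) 42 \left(-24\right) = -119 - -336 = -119 + 336 = 217$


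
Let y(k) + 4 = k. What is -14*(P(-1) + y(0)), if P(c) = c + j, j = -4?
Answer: 126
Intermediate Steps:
y(k) = -4 + k
P(c) = -4 + c (P(c) = c - 4 = -4 + c)
-14*(P(-1) + y(0)) = -14*((-4 - 1) + (-4 + 0)) = -14*(-5 - 4) = -14*(-9) = 126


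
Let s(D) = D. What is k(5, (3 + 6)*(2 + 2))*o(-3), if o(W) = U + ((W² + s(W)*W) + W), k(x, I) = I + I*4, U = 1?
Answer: 2880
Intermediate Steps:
k(x, I) = 5*I (k(x, I) = I + 4*I = 5*I)
o(W) = 1 + W + 2*W² (o(W) = 1 + ((W² + W*W) + W) = 1 + ((W² + W²) + W) = 1 + (2*W² + W) = 1 + (W + 2*W²) = 1 + W + 2*W²)
k(5, (3 + 6)*(2 + 2))*o(-3) = (5*((3 + 6)*(2 + 2)))*(1 - 3 + 2*(-3)²) = (5*(9*4))*(1 - 3 + 2*9) = (5*36)*(1 - 3 + 18) = 180*16 = 2880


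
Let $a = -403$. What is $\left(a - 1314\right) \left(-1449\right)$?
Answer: $2487933$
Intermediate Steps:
$\left(a - 1314\right) \left(-1449\right) = \left(-403 - 1314\right) \left(-1449\right) = \left(-1717\right) \left(-1449\right) = 2487933$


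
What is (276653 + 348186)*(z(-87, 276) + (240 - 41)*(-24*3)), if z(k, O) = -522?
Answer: -9278859150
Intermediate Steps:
(276653 + 348186)*(z(-87, 276) + (240 - 41)*(-24*3)) = (276653 + 348186)*(-522 + (240 - 41)*(-24*3)) = 624839*(-522 + 199*(-72)) = 624839*(-522 - 14328) = 624839*(-14850) = -9278859150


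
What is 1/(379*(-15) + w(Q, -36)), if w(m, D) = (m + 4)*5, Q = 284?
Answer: -1/4245 ≈ -0.00023557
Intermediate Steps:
w(m, D) = 20 + 5*m (w(m, D) = (4 + m)*5 = 20 + 5*m)
1/(379*(-15) + w(Q, -36)) = 1/(379*(-15) + (20 + 5*284)) = 1/(-5685 + (20 + 1420)) = 1/(-5685 + 1440) = 1/(-4245) = -1/4245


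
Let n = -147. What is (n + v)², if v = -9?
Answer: 24336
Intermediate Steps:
(n + v)² = (-147 - 9)² = (-156)² = 24336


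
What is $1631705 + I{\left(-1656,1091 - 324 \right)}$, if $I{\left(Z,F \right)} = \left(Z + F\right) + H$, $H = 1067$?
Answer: $1631883$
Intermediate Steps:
$I{\left(Z,F \right)} = 1067 + F + Z$ ($I{\left(Z,F \right)} = \left(Z + F\right) + 1067 = \left(F + Z\right) + 1067 = 1067 + F + Z$)
$1631705 + I{\left(-1656,1091 - 324 \right)} = 1631705 + \left(1067 + \left(1091 - 324\right) - 1656\right) = 1631705 + \left(1067 + 767 - 1656\right) = 1631705 + 178 = 1631883$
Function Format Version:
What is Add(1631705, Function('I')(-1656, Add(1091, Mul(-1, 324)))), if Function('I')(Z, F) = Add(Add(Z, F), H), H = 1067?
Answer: 1631883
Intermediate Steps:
Function('I')(Z, F) = Add(1067, F, Z) (Function('I')(Z, F) = Add(Add(Z, F), 1067) = Add(Add(F, Z), 1067) = Add(1067, F, Z))
Add(1631705, Function('I')(-1656, Add(1091, Mul(-1, 324)))) = Add(1631705, Add(1067, Add(1091, Mul(-1, 324)), -1656)) = Add(1631705, Add(1067, Add(1091, -324), -1656)) = Add(1631705, Add(1067, 767, -1656)) = Add(1631705, 178) = 1631883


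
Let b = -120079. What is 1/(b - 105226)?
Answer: -1/225305 ≈ -4.4384e-6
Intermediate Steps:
1/(b - 105226) = 1/(-120079 - 105226) = 1/(-225305) = -1/225305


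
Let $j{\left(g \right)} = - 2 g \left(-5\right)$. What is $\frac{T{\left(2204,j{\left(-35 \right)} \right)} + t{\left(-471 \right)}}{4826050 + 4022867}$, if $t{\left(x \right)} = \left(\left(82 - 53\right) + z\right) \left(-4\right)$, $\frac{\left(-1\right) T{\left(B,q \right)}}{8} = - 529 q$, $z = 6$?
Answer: $- \frac{70540}{421377} \approx -0.1674$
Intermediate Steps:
$j{\left(g \right)} = 10 g$
$T{\left(B,q \right)} = 4232 q$ ($T{\left(B,q \right)} = - 8 \left(- 529 q\right) = 4232 q$)
$t{\left(x \right)} = -140$ ($t{\left(x \right)} = \left(\left(82 - 53\right) + 6\right) \left(-4\right) = \left(29 + 6\right) \left(-4\right) = 35 \left(-4\right) = -140$)
$\frac{T{\left(2204,j{\left(-35 \right)} \right)} + t{\left(-471 \right)}}{4826050 + 4022867} = \frac{4232 \cdot 10 \left(-35\right) - 140}{4826050 + 4022867} = \frac{4232 \left(-350\right) - 140}{8848917} = \left(-1481200 - 140\right) \frac{1}{8848917} = \left(-1481340\right) \frac{1}{8848917} = - \frac{70540}{421377}$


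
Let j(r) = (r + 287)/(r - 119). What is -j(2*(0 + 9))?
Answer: 305/101 ≈ 3.0198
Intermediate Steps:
j(r) = (287 + r)/(-119 + r)
-j(2*(0 + 9)) = -(287 + 2*(0 + 9))/(-119 + 2*(0 + 9)) = -(287 + 2*9)/(-119 + 2*9) = -(287 + 18)/(-119 + 18) = -305/(-101) = -(-1)*305/101 = -1*(-305/101) = 305/101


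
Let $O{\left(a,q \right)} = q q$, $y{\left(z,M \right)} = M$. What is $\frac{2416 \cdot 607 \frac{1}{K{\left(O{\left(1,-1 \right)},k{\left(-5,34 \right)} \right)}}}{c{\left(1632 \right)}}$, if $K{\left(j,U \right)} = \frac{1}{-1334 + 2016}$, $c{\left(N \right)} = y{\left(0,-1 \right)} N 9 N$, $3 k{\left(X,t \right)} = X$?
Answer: $- \frac{31255037}{749088} \approx -41.724$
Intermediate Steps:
$k{\left(X,t \right)} = \frac{X}{3}$
$O{\left(a,q \right)} = q^{2}$
$c{\left(N \right)} = - 9 N^{2}$ ($c{\left(N \right)} = - N 9 N = - 9 N^{2}$)
$K{\left(j,U \right)} = \frac{1}{682}$
$\frac{2416 \cdot 607 \frac{1}{K{\left(O{\left(1,-1 \right)},k{\left(-5,34 \right)} \right)}}}{c{\left(1632 \right)}} = \frac{2416 \cdot 607 \frac{1}{\frac{1}{682}}}{\left(-9\right) 1632^{2}} = \frac{1466512 \cdot 682}{\left(-9\right) 2663424} = \frac{1000161184}{-23970816} = 1000161184 \left(- \frac{1}{23970816}\right) = - \frac{31255037}{749088}$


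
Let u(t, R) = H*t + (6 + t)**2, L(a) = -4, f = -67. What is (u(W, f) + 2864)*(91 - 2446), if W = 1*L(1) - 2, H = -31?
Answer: -7182750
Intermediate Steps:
W = -6 (W = 1*(-4) - 2 = -4 - 2 = -6)
u(t, R) = (6 + t)**2 - 31*t (u(t, R) = -31*t + (6 + t)**2 = (6 + t)**2 - 31*t)
(u(W, f) + 2864)*(91 - 2446) = (((6 - 6)**2 - 31*(-6)) + 2864)*(91 - 2446) = ((0**2 + 186) + 2864)*(-2355) = ((0 + 186) + 2864)*(-2355) = (186 + 2864)*(-2355) = 3050*(-2355) = -7182750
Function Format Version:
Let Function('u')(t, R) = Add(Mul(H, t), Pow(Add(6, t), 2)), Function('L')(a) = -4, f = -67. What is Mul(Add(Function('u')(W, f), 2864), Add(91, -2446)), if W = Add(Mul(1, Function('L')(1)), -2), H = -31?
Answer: -7182750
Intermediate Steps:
W = -6 (W = Add(Mul(1, -4), -2) = Add(-4, -2) = -6)
Function('u')(t, R) = Add(Pow(Add(6, t), 2), Mul(-31, t)) (Function('u')(t, R) = Add(Mul(-31, t), Pow(Add(6, t), 2)) = Add(Pow(Add(6, t), 2), Mul(-31, t)))
Mul(Add(Function('u')(W, f), 2864), Add(91, -2446)) = Mul(Add(Add(Pow(Add(6, -6), 2), Mul(-31, -6)), 2864), Add(91, -2446)) = Mul(Add(Add(Pow(0, 2), 186), 2864), -2355) = Mul(Add(Add(0, 186), 2864), -2355) = Mul(Add(186, 2864), -2355) = Mul(3050, -2355) = -7182750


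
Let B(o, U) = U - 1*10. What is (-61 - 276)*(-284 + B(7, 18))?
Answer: 93012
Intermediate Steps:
B(o, U) = -10 + U (B(o, U) = U - 10 = -10 + U)
(-61 - 276)*(-284 + B(7, 18)) = (-61 - 276)*(-284 + (-10 + 18)) = -337*(-284 + 8) = -337*(-276) = 93012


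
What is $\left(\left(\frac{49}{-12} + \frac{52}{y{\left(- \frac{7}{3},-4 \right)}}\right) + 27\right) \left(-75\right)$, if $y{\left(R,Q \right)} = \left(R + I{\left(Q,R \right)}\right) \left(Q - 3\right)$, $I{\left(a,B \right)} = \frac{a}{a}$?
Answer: $- \frac{59825}{28} \approx -2136.6$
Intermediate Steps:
$I{\left(a,B \right)} = 1$
$y{\left(R,Q \right)} = \left(1 + R\right) \left(-3 + Q\right)$ ($y{\left(R,Q \right)} = \left(R + 1\right) \left(Q - 3\right) = \left(1 + R\right) \left(-3 + Q\right)$)
$\left(\left(\frac{49}{-12} + \frac{52}{y{\left(- \frac{7}{3},-4 \right)}}\right) + 27\right) \left(-75\right) = \left(\left(\frac{49}{-12} + \frac{52}{-3 - 4 - 3 \left(- \frac{7}{3}\right) - 4 \left(- \frac{7}{3}\right)}\right) + 27\right) \left(-75\right) = \left(\left(49 \left(- \frac{1}{12}\right) + \frac{52}{-3 - 4 - 3 \left(\left(-7\right) \frac{1}{3}\right) - 4 \left(\left(-7\right) \frac{1}{3}\right)}\right) + 27\right) \left(-75\right) = \left(\left(- \frac{49}{12} + \frac{52}{-3 - 4 - -7 - - \frac{28}{3}}\right) + 27\right) \left(-75\right) = \left(\left(- \frac{49}{12} + \frac{52}{-3 - 4 + 7 + \frac{28}{3}}\right) + 27\right) \left(-75\right) = \left(\left(- \frac{49}{12} + \frac{52}{\frac{28}{3}}\right) + 27\right) \left(-75\right) = \left(\left(- \frac{49}{12} + 52 \cdot \frac{3}{28}\right) + 27\right) \left(-75\right) = \left(\left(- \frac{49}{12} + \frac{39}{7}\right) + 27\right) \left(-75\right) = \left(\frac{125}{84} + 27\right) \left(-75\right) = \frac{2393}{84} \left(-75\right) = - \frac{59825}{28}$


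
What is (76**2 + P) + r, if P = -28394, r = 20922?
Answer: -1696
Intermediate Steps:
(76**2 + P) + r = (76**2 - 28394) + 20922 = (5776 - 28394) + 20922 = -22618 + 20922 = -1696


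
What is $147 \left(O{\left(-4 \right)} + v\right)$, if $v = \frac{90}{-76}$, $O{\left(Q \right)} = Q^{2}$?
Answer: $\frac{82761}{38} \approx 2177.9$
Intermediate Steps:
$v = - \frac{45}{38}$ ($v = 90 \left(- \frac{1}{76}\right) = - \frac{45}{38} \approx -1.1842$)
$147 \left(O{\left(-4 \right)} + v\right) = 147 \left(\left(-4\right)^{2} - \frac{45}{38}\right) = 147 \left(16 - \frac{45}{38}\right) = 147 \cdot \frac{563}{38} = \frac{82761}{38}$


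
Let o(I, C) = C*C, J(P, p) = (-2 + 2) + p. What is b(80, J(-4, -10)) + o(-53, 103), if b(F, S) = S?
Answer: 10599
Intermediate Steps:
J(P, p) = p (J(P, p) = 0 + p = p)
o(I, C) = C**2
b(80, J(-4, -10)) + o(-53, 103) = -10 + 103**2 = -10 + 10609 = 10599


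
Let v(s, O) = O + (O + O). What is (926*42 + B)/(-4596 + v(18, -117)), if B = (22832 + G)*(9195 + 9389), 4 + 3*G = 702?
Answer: -75648116/873 ≈ -86653.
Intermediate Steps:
G = 698/3 (G = -4/3 + (⅓)*702 = -4/3 + 234 = 698/3 ≈ 232.67)
B = 1285901296/3 (B = (22832 + 698/3)*(9195 + 9389) = (69194/3)*18584 = 1285901296/3 ≈ 4.2863e+8)
v(s, O) = 3*O (v(s, O) = O + 2*O = 3*O)
(926*42 + B)/(-4596 + v(18, -117)) = (926*42 + 1285901296/3)/(-4596 + 3*(-117)) = (38892 + 1285901296/3)/(-4596 - 351) = (1286017972/3)/(-4947) = (1286017972/3)*(-1/4947) = -75648116/873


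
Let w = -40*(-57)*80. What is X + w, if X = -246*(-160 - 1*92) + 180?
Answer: 244572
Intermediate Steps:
X = 62172 (X = -246*(-160 - 92) + 180 = -246*(-252) + 180 = 61992 + 180 = 62172)
w = 182400 (w = 2280*80 = 182400)
X + w = 62172 + 182400 = 244572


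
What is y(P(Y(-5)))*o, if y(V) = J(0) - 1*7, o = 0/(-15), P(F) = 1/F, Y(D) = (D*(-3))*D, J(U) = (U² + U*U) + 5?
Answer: 0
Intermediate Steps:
J(U) = 5 + 2*U² (J(U) = (U² + U²) + 5 = 2*U² + 5 = 5 + 2*U²)
Y(D) = -3*D² (Y(D) = (-3*D)*D = -3*D²)
P(F) = 1/F
o = 0 (o = 0*(-1/15) = 0)
y(V) = -2 (y(V) = (5 + 2*0²) - 1*7 = (5 + 2*0) - 7 = (5 + 0) - 7 = 5 - 7 = -2)
y(P(Y(-5)))*o = -2*0 = 0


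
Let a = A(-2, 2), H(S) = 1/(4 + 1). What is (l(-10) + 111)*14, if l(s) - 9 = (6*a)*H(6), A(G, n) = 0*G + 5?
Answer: 1764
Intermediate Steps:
H(S) = ⅕ (H(S) = 1/5 = ⅕)
A(G, n) = 5 (A(G, n) = 0 + 5 = 5)
a = 5
l(s) = 15 (l(s) = 9 + (6*5)*(⅕) = 9 + 30*(⅕) = 9 + 6 = 15)
(l(-10) + 111)*14 = (15 + 111)*14 = 126*14 = 1764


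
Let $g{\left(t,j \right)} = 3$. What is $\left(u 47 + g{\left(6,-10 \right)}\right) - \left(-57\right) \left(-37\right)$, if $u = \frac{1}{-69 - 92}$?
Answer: $- \frac{339113}{161} \approx -2106.3$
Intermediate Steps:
$u = - \frac{1}{161}$ ($u = \frac{1}{-161} = - \frac{1}{161} \approx -0.0062112$)
$\left(u 47 + g{\left(6,-10 \right)}\right) - \left(-57\right) \left(-37\right) = \left(\left(- \frac{1}{161}\right) 47 + 3\right) - \left(-57\right) \left(-37\right) = \left(- \frac{47}{161} + 3\right) - 2109 = \frac{436}{161} - 2109 = - \frac{339113}{161}$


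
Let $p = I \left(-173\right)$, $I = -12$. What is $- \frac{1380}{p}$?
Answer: $- \frac{115}{173} \approx -0.66474$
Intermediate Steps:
$p = 2076$ ($p = \left(-12\right) \left(-173\right) = 2076$)
$- \frac{1380}{p} = - \frac{1380}{2076} = \left(-1380\right) \frac{1}{2076} = - \frac{115}{173}$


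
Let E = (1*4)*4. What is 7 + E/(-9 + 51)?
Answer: 155/21 ≈ 7.3810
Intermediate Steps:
E = 16 (E = 4*4 = 16)
7 + E/(-9 + 51) = 7 + 16/(-9 + 51) = 7 + 16/42 = 7 + (1/42)*16 = 7 + 8/21 = 155/21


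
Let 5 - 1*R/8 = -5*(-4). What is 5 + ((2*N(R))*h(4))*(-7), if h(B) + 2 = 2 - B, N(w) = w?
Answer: -6715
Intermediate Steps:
R = -120 (R = 40 - (-40)*(-4) = 40 - 8*20 = 40 - 160 = -120)
h(B) = -B (h(B) = -2 + (2 - B) = -B)
5 + ((2*N(R))*h(4))*(-7) = 5 + ((2*(-120))*(-1*4))*(-7) = 5 - 240*(-4)*(-7) = 5 + 960*(-7) = 5 - 6720 = -6715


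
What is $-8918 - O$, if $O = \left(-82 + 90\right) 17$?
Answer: $-9054$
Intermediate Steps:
$O = 136$ ($O = 8 \cdot 17 = 136$)
$-8918 - O = -8918 - 136 = -9054$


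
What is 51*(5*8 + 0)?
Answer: 2040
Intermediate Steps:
51*(5*8 + 0) = 51*(40 + 0) = 51*40 = 2040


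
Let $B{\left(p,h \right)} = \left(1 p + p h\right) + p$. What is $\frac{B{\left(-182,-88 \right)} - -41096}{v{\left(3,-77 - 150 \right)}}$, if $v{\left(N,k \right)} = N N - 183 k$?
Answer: $\frac{9458}{6925} \approx 1.3658$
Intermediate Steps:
$B{\left(p,h \right)} = 2 p + h p$ ($B{\left(p,h \right)} = \left(p + h p\right) + p = 2 p + h p$)
$v{\left(N,k \right)} = N^{2} - 183 k$
$\frac{B{\left(-182,-88 \right)} - -41096}{v{\left(3,-77 - 150 \right)}} = \frac{- 182 \left(2 - 88\right) - -41096}{3^{2} - 183 \left(-77 - 150\right)} = \frac{\left(-182\right) \left(-86\right) + 41096}{9 - -41541} = \frac{15652 + 41096}{9 + 41541} = \frac{56748}{41550} = 56748 \cdot \frac{1}{41550} = \frac{9458}{6925}$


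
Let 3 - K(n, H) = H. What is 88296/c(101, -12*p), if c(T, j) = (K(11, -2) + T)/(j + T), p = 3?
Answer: 2869620/53 ≈ 54144.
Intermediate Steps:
K(n, H) = 3 - H
c(T, j) = (5 + T)/(T + j) (c(T, j) = ((3 - 1*(-2)) + T)/(j + T) = ((3 + 2) + T)/(T + j) = (5 + T)/(T + j))
88296/c(101, -12*p) = 88296/(((5 + 101)/(101 - 12*3))) = 88296/((106/(101 - 36))) = 88296/((106/65)) = 88296/(((1/65)*106)) = 88296/(106/65) = 88296*(65/106) = 2869620/53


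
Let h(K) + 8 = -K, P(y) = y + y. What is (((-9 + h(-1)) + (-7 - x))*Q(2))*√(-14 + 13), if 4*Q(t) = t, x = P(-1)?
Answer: -21*I/2 ≈ -10.5*I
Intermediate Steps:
P(y) = 2*y
x = -2 (x = 2*(-1) = -2)
h(K) = -8 - K
Q(t) = t/4
(((-9 + h(-1)) + (-7 - x))*Q(2))*√(-14 + 13) = (((-9 + (-8 - 1*(-1))) + (-7 - 1*(-2)))*((¼)*2))*√(-14 + 13) = (((-9 + (-8 + 1)) + (-7 + 2))*(½))*√(-1) = (((-9 - 7) - 5)*(½))*I = ((-16 - 5)*(½))*I = (-21*½)*I = -21*I/2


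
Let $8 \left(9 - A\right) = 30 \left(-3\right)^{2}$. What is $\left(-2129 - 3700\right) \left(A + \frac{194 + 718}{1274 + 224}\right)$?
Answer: $\frac{421594083}{2996} \approx 1.4072 \cdot 10^{5}$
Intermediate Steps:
$A = - \frac{99}{4}$ ($A = 9 - \frac{30 \left(-3\right)^{2}}{8} = 9 - \frac{30 \cdot 9}{8} = 9 - \frac{135}{4} = - \frac{99}{4} \approx -24.75$)
$\left(-2129 - 3700\right) \left(A + \frac{194 + 718}{1274 + 224}\right) = \left(-2129 - 3700\right) \left(- \frac{99}{4} + \frac{194 + 718}{1274 + 224}\right) = - 5829 \left(- \frac{99}{4} + \frac{912}{1498}\right) = - 5829 \left(- \frac{99}{4} + 912 \cdot \frac{1}{1498}\right) = - 5829 \left(- \frac{99}{4} + \frac{456}{749}\right) = \left(-5829\right) \left(- \frac{72327}{2996}\right) = \frac{421594083}{2996}$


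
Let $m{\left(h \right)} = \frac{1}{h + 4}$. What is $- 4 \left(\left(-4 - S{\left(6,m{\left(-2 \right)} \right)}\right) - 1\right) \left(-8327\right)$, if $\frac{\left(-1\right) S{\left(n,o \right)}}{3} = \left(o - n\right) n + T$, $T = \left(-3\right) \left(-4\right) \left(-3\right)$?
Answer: $-7061296$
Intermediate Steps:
$T = -36$ ($T = 12 \left(-3\right) = -36$)
$m{\left(h \right)} = \frac{1}{4 + h}$
$S{\left(n,o \right)} = 108 - 3 n \left(o - n\right)$ ($S{\left(n,o \right)} = - 3 \left(\left(o - n\right) n - 36\right) = - 3 \left(n \left(o - n\right) - 36\right) = - 3 \left(-36 + n \left(o - n\right)\right) = 108 - 3 n \left(o - n\right)$)
$- 4 \left(\left(-4 - S{\left(6,m{\left(-2 \right)} \right)}\right) - 1\right) \left(-8327\right) = - 4 \left(\left(-4 - \left(108 + 3 \cdot 6^{2} - \frac{18}{4 - 2}\right)\right) - 1\right) \left(-8327\right) = - 4 \left(\left(-4 - \left(108 + 3 \cdot 36 - \frac{18}{2}\right)\right) - 1\right) \left(-8327\right) = - 4 \left(\left(-4 - \left(108 + 108 - 18 \cdot \frac{1}{2}\right)\right) - 1\right) \left(-8327\right) = - 4 \left(\left(-4 - \left(108 + 108 - 9\right)\right) - 1\right) \left(-8327\right) = - 4 \left(\left(-4 - 207\right) - 1\right) \left(-8327\right) = - 4 \left(-211 - 1\right) \left(-8327\right) = \left(-4\right) \left(-212\right) \left(-8327\right) = 848 \left(-8327\right) = -7061296$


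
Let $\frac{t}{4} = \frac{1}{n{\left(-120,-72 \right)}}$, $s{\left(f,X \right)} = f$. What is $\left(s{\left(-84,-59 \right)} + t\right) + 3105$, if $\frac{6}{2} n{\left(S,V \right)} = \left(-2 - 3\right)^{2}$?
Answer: $\frac{75537}{25} \approx 3021.5$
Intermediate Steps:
$n{\left(S,V \right)} = \frac{25}{3}$ ($n{\left(S,V \right)} = \frac{\left(-2 - 3\right)^{2}}{3} = \frac{\left(-5\right)^{2}}{3} = \frac{1}{3} \cdot 25 = \frac{25}{3}$)
$t = \frac{12}{25}$ ($t = \frac{4}{\frac{25}{3}} = 4 \cdot \frac{3}{25} = \frac{12}{25} \approx 0.48$)
$\left(s{\left(-84,-59 \right)} + t\right) + 3105 = \left(-84 + \frac{12}{25}\right) + 3105 = - \frac{2088}{25} + 3105 = \frac{75537}{25}$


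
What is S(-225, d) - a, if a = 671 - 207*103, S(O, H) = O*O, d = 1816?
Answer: 71275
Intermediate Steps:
S(O, H) = O²
a = -20650 (a = 671 - 21321 = -20650)
S(-225, d) - a = (-225)² - 1*(-20650) = 50625 + 20650 = 71275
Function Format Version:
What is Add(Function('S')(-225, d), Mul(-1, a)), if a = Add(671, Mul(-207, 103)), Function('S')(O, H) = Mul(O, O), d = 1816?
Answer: 71275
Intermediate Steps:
Function('S')(O, H) = Pow(O, 2)
a = -20650 (a = Add(671, -21321) = -20650)
Add(Function('S')(-225, d), Mul(-1, a)) = Add(Pow(-225, 2), Mul(-1, -20650)) = Add(50625, 20650) = 71275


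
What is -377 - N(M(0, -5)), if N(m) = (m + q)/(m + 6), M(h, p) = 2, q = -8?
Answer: -1505/4 ≈ -376.25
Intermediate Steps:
N(m) = (-8 + m)/(6 + m) (N(m) = (m - 8)/(m + 6) = (-8 + m)/(6 + m))
-377 - N(M(0, -5)) = -377 - (-8 + 2)/(6 + 2) = -377 - (-6)/8 = -377 - 1*(-¾) = -377 + ¾ = -1505/4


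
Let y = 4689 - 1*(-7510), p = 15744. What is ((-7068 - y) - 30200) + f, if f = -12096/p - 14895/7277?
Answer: -29519331279/596714 ≈ -49470.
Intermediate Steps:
f = -1679841/596714 (f = -12096/15744 - 14895/7277 = -12096*1/15744 - 14895*1/7277 = -63/82 - 14895/7277 = -1679841/596714 ≈ -2.8152)
y = 12199 (y = 4689 + 7510 = 12199)
((-7068 - y) - 30200) + f = ((-7068 - 1*12199) - 30200) - 1679841/596714 = ((-7068 - 12199) - 30200) - 1679841/596714 = (-19267 - 30200) - 1679841/596714 = -49467 - 1679841/596714 = -29519331279/596714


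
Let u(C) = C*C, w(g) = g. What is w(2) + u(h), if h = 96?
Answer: 9218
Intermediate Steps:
u(C) = C²
w(2) + u(h) = 2 + 96² = 2 + 9216 = 9218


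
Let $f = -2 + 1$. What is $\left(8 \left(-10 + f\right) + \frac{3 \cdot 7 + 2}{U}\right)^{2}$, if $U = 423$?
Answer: $\frac{1383914401}{178929} \approx 7734.4$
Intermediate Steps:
$f = -1$
$\left(8 \left(-10 + f\right) + \frac{3 \cdot 7 + 2}{U}\right)^{2} = \left(8 \left(-10 - 1\right) + \frac{3 \cdot 7 + 2}{423}\right)^{2} = \left(8 \left(-11\right) + \left(21 + 2\right) \frac{1}{423}\right)^{2} = \left(-88 + 23 \cdot \frac{1}{423}\right)^{2} = \left(-88 + \frac{23}{423}\right)^{2} = \left(- \frac{37201}{423}\right)^{2} = \frac{1383914401}{178929}$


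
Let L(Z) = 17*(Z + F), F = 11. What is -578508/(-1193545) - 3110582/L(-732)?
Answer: 3719710365746/14629281065 ≈ 254.26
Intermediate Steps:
L(Z) = 187 + 17*Z (L(Z) = 17*(Z + 11) = 17*(11 + Z) = 187 + 17*Z)
-578508/(-1193545) - 3110582/L(-732) = -578508/(-1193545) - 3110582/(187 + 17*(-732)) = -578508*(-1/1193545) - 3110582/(187 - 12444) = 578508/1193545 - 3110582/(-12257) = 578508/1193545 - 3110582*(-1/12257) = 578508/1193545 + 3110582/12257 = 3719710365746/14629281065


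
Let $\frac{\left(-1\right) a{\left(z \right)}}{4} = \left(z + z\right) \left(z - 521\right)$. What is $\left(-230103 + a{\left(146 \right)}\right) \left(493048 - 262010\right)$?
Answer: $48032107086$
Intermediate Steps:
$a{\left(z \right)} = - 8 z \left(-521 + z\right)$ ($a{\left(z \right)} = - 4 \left(z + z\right) \left(z - 521\right) = - 4 \cdot 2 z \left(-521 + z\right) = - 8 z \left(-521 + z\right)$)
$\left(-230103 + a{\left(146 \right)}\right) \left(493048 - 262010\right) = \left(-230103 + 8 \cdot 146 \left(521 - 146\right)\right) \left(493048 - 262010\right) = \left(-230103 + 8 \cdot 146 \left(521 - 146\right)\right) 231038 = \left(-230103 + 8 \cdot 146 \cdot 375\right) 231038 = \left(-230103 + 438000\right) 231038 = 207897 \cdot 231038 = 48032107086$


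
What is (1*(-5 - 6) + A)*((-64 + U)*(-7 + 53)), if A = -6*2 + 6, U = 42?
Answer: 17204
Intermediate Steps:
A = -6 (A = -12 + 6 = -6)
(1*(-5 - 6) + A)*((-64 + U)*(-7 + 53)) = (1*(-5 - 6) - 6)*((-64 + 42)*(-7 + 53)) = (1*(-11) - 6)*(-22*46) = (-11 - 6)*(-1012) = -17*(-1012) = 17204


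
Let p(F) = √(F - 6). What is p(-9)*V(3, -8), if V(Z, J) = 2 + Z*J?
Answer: -22*I*√15 ≈ -85.206*I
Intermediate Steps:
V(Z, J) = 2 + J*Z
p(F) = √(-6 + F)
p(-9)*V(3, -8) = √(-6 - 9)*(2 - 8*3) = √(-15)*(2 - 24) = (I*√15)*(-22) = -22*I*√15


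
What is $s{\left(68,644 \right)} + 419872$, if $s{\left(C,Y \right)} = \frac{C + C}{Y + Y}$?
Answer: $\frac{67599409}{161} \approx 4.1987 \cdot 10^{5}$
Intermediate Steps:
$s{\left(C,Y \right)} = \frac{C}{Y}$ ($s{\left(C,Y \right)} = \frac{2 C}{2 Y} = 2 C \frac{1}{2 Y} = \frac{C}{Y}$)
$s{\left(68,644 \right)} + 419872 = \frac{68}{644} + 419872 = 68 \cdot \frac{1}{644} + 419872 = \frac{17}{161} + 419872 = \frac{67599409}{161}$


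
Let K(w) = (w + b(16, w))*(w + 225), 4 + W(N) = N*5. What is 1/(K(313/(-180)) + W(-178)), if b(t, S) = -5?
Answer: -32400/77712431 ≈ -0.00041692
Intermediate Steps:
W(N) = -4 + 5*N (W(N) = -4 + N*5 = -4 + 5*N)
K(w) = (-5 + w)*(225 + w) (K(w) = (w - 5)*(w + 225) = (-5 + w)*(225 + w))
1/(K(313/(-180)) + W(-178)) = 1/((-1125 + (313/(-180))² + 220*(313/(-180))) + (-4 + 5*(-178))) = 1/((-1125 + (313*(-1/180))² + 220*(313*(-1/180))) + (-4 - 890)) = 1/((-1125 + (-313/180)² + 220*(-313/180)) - 894) = 1/((-1125 + 97969/32400 - 3443/9) - 894) = 1/(-48746831/32400 - 894) = 1/(-77712431/32400) = -32400/77712431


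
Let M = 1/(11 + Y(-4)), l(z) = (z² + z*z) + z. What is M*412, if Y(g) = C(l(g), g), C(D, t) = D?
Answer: 412/39 ≈ 10.564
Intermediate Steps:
l(z) = z + 2*z² (l(z) = (z² + z²) + z = 2*z² + z = z + 2*z²)
Y(g) = g*(1 + 2*g)
M = 1/39 (M = 1/(11 - 4*(1 + 2*(-4))) = 1/(11 - 4*(1 - 8)) = 1/(11 - 4*(-7)) = 1/(11 + 28) = 1/39 ≈ 0.025641)
M*412 = (1/39)*412 = 412/39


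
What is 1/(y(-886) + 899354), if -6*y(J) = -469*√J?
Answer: 16188372/14559174554411 - 1407*I*√886/14559174554411 ≈ 1.1119e-6 - 2.8766e-9*I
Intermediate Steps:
y(J) = 469*√J/6 (y(J) = -(-469)*√J/6 = 469*√J/6)
1/(y(-886) + 899354) = 1/(469*√(-886)/6 + 899354) = 1/(469*(I*√886)/6 + 899354) = 1/(469*I*√886/6 + 899354) = 1/(899354 + 469*I*√886/6)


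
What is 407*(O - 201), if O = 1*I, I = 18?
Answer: -74481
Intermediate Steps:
O = 18 (O = 1*18 = 18)
407*(O - 201) = 407*(18 - 201) = 407*(-183) = -74481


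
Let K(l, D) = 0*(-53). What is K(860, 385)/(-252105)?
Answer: 0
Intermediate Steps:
K(l, D) = 0
K(860, 385)/(-252105) = 0/(-252105) = 0*(-1/252105) = 0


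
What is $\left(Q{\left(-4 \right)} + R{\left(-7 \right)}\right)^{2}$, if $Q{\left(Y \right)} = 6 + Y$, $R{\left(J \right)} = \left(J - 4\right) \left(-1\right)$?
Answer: $169$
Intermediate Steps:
$R{\left(J \right)} = 4 - J$ ($R{\left(J \right)} = \left(-4 + J\right) \left(-1\right) = 4 - J$)
$\left(Q{\left(-4 \right)} + R{\left(-7 \right)}\right)^{2} = \left(\left(6 - 4\right) + \left(4 - -7\right)\right)^{2} = \left(2 + \left(4 + 7\right)\right)^{2} = \left(2 + 11\right)^{2} = 13^{2} = 169$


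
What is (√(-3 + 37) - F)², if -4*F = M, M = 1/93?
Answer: 4705057/138384 + √34/186 ≈ 34.031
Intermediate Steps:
M = 1/93 ≈ 0.010753
F = -1/372 (F = -¼*1/93 = -1/372 ≈ -0.0026882)
(√(-3 + 37) - F)² = (√(-3 + 37) - 1*(-1/372))² = (√34 + 1/372)² = (1/372 + √34)²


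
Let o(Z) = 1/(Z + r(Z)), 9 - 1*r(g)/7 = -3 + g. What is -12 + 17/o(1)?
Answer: 1314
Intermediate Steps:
r(g) = 84 - 7*g (r(g) = 63 - 7*(-3 + g) = 63 + (21 - 7*g) = 84 - 7*g)
o(Z) = 1/(84 - 6*Z) (o(Z) = 1/(Z + (84 - 7*Z)) = 1/(84 - 6*Z))
-12 + 17/o(1) = -12 + 17/((-1/(-84 + 6*1))) = -12 + 17/((-1/(-84 + 6))) = -12 + 17/((-1/(-78))) = -12 + 17/((-1*(-1/78))) = -12 + 17/(1/78) = -12 + 17*78 = -12 + 1326 = 1314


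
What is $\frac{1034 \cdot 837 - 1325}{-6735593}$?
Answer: $- \frac{864133}{6735593} \approx -0.12829$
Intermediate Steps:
$\frac{1034 \cdot 837 - 1325}{-6735593} = \left(865458 - 1325\right) \left(- \frac{1}{6735593}\right) = 864133 \left(- \frac{1}{6735593}\right) = - \frac{864133}{6735593}$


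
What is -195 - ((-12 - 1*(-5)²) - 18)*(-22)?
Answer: -1405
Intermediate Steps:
-195 - ((-12 - 1*(-5)²) - 18)*(-22) = -195 - ((-12 - 1*25) - 18)*(-22) = -195 - ((-12 - 25) - 18)*(-22) = -195 - (-37 - 18)*(-22) = -195 - (-55)*(-22) = -195 - 1*1210 = -195 - 1210 = -1405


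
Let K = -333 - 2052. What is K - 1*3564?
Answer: -5949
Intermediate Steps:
K = -2385
K - 1*3564 = -2385 - 1*3564 = -2385 - 3564 = -5949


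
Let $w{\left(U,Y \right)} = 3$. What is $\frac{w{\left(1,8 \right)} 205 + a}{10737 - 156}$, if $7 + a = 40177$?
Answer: $\frac{13595}{3527} \approx 3.8545$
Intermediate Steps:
$a = 40170$ ($a = -7 + 40177 = 40170$)
$\frac{w{\left(1,8 \right)} 205 + a}{10737 - 156} = \frac{3 \cdot 205 + 40170}{10737 - 156} = \frac{615 + 40170}{10581} = 40785 \cdot \frac{1}{10581} = \frac{13595}{3527}$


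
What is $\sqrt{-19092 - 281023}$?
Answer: $i \sqrt{300115} \approx 547.83 i$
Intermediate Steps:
$\sqrt{-19092 - 281023} = \sqrt{-300115} = i \sqrt{300115}$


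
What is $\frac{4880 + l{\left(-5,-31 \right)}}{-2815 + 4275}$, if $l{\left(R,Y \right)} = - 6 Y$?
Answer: $\frac{2533}{730} \approx 3.4699$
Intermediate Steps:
$\frac{4880 + l{\left(-5,-31 \right)}}{-2815 + 4275} = \frac{4880 - -186}{-2815 + 4275} = \frac{4880 + 186}{1460} = 5066 \cdot \frac{1}{1460} = \frac{2533}{730}$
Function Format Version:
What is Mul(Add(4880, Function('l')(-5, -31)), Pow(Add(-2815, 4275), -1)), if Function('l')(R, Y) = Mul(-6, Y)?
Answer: Rational(2533, 730) ≈ 3.4699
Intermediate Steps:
Mul(Add(4880, Function('l')(-5, -31)), Pow(Add(-2815, 4275), -1)) = Mul(Add(4880, Mul(-6, -31)), Pow(Add(-2815, 4275), -1)) = Mul(Add(4880, 186), Pow(1460, -1)) = Mul(5066, Rational(1, 1460)) = Rational(2533, 730)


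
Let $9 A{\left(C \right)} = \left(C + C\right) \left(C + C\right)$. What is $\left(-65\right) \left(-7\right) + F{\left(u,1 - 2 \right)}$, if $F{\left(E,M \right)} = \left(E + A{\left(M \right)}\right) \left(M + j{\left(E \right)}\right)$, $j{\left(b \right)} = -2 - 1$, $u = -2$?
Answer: $\frac{4151}{9} \approx 461.22$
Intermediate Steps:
$j{\left(b \right)} = -3$ ($j{\left(b \right)} = -2 - 1 = -3$)
$A{\left(C \right)} = \frac{4 C^{2}}{9}$ ($A{\left(C \right)} = \frac{\left(C + C\right) \left(C + C\right)}{9} = \frac{2 C 2 C}{9} = \frac{4 C^{2}}{9}$)
$F{\left(E,M \right)} = \left(-3 + M\right) \left(E + \frac{4 M^{2}}{9}\right)$ ($F{\left(E,M \right)} = \left(E + \frac{4 M^{2}}{9}\right) \left(M - 3\right) = \left(E + \frac{4 M^{2}}{9}\right) \left(-3 + M\right) = \left(-3 + M\right) \left(E + \frac{4 M^{2}}{9}\right)$)
$\left(-65\right) \left(-7\right) + F{\left(u,1 - 2 \right)} = \left(-65\right) \left(-7\right) - \left(-6 + 2 \left(1 - 2\right) - \frac{4 \left(1 - 2\right)^{3}}{9} + \frac{4 \left(1 - 2\right)^{2}}{3}\right) = 455 + \left(6 - \frac{4 \left(-1\right)^{2}}{3} + \frac{4 \left(-1\right)^{3}}{9} - -2\right) = 455 + \left(6 - \frac{4}{3} + \frac{4}{9} \left(-1\right) + 2\right) = 455 + \left(6 - \frac{4}{3} - \frac{4}{9} + 2\right) = 455 + \frac{56}{9} = \frac{4151}{9}$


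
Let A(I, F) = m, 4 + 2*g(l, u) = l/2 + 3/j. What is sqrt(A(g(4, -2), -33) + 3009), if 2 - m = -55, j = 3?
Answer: sqrt(3066) ≈ 55.371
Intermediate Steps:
g(l, u) = -3/2 + l/4 (g(l, u) = -2 + (l/2 + 3/3)/2 = -2 + (l*(1/2) + 3*(1/3))/2 = -2 + (l/2 + 1)/2 = -2 + (1 + l/2)/2 = -2 + (1/2 + l/4) = -3/2 + l/4)
m = 57 (m = 2 - 1*(-55) = 2 + 55 = 57)
A(I, F) = 57
sqrt(A(g(4, -2), -33) + 3009) = sqrt(57 + 3009) = sqrt(3066)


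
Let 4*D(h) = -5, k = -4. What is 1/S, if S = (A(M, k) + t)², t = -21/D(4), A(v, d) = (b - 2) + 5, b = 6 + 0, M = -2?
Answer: 25/16641 ≈ 0.0015023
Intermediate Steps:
D(h) = -5/4 (D(h) = (¼)*(-5) = -5/4)
b = 6
A(v, d) = 9 (A(v, d) = (6 - 2) + 5 = 4 + 5 = 9)
t = 84/5 (t = -21/(-5/4) = -21*(-⅘) = 84/5 ≈ 16.800)
S = 16641/25 (S = (9 + 84/5)² = (129/5)² = 16641/25 ≈ 665.64)
1/S = 1/(16641/25) = 25/16641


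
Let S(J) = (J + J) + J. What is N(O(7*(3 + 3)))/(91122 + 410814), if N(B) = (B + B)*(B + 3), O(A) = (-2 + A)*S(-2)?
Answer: 2370/10457 ≈ 0.22664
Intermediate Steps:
S(J) = 3*J (S(J) = 2*J + J = 3*J)
O(A) = 12 - 6*A (O(A) = (-2 + A)*(3*(-2)) = (-2 + A)*(-6) = 12 - 6*A)
N(B) = 2*B*(3 + B) (N(B) = (2*B)*(3 + B) = 2*B*(3 + B))
N(O(7*(3 + 3)))/(91122 + 410814) = (2*(12 - 42*(3 + 3))*(3 + (12 - 42*(3 + 3))))/(91122 + 410814) = (2*(12 - 42*6)*(3 + (12 - 42*6)))/501936 = (2*(12 - 6*42)*(3 + (12 - 6*42)))*(1/501936) = (2*(12 - 252)*(3 + (12 - 252)))*(1/501936) = (2*(-240)*(3 - 240))*(1/501936) = (2*(-240)*(-237))*(1/501936) = 113760*(1/501936) = 2370/10457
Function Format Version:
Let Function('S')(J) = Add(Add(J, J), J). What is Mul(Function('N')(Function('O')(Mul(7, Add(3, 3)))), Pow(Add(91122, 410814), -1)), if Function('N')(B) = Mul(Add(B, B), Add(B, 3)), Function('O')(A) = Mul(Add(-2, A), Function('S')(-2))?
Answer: Rational(2370, 10457) ≈ 0.22664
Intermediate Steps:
Function('S')(J) = Mul(3, J) (Function('S')(J) = Add(Mul(2, J), J) = Mul(3, J))
Function('O')(A) = Add(12, Mul(-6, A)) (Function('O')(A) = Mul(Add(-2, A), Mul(3, -2)) = Mul(Add(-2, A), -6) = Add(12, Mul(-6, A)))
Function('N')(B) = Mul(2, B, Add(3, B)) (Function('N')(B) = Mul(Mul(2, B), Add(3, B)) = Mul(2, B, Add(3, B)))
Mul(Function('N')(Function('O')(Mul(7, Add(3, 3)))), Pow(Add(91122, 410814), -1)) = Mul(Mul(2, Add(12, Mul(-6, Mul(7, Add(3, 3)))), Add(3, Add(12, Mul(-6, Mul(7, Add(3, 3)))))), Pow(Add(91122, 410814), -1)) = Mul(Mul(2, Add(12, Mul(-6, Mul(7, 6))), Add(3, Add(12, Mul(-6, Mul(7, 6))))), Pow(501936, -1)) = Mul(Mul(2, Add(12, Mul(-6, 42)), Add(3, Add(12, Mul(-6, 42)))), Rational(1, 501936)) = Mul(Mul(2, Add(12, -252), Add(3, Add(12, -252))), Rational(1, 501936)) = Mul(Mul(2, -240, Add(3, -240)), Rational(1, 501936)) = Mul(Mul(2, -240, -237), Rational(1, 501936)) = Mul(113760, Rational(1, 501936)) = Rational(2370, 10457)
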